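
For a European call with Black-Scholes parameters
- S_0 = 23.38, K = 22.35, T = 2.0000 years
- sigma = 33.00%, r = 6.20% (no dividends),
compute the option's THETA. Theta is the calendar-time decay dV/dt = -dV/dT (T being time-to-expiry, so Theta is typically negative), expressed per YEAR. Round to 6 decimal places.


d1 = 0.5955866887; d2 = 0.1288962131
phi(d1) = 0.3341048928; exp(-qT) = 1.0000000000; exp(-rT) = 0.8833798409
Theta = -S*exp(-qT)*phi(d1)*sigma/(2*sqrt(T)) - r*K*exp(-rT)*N(d2) + q*S*exp(-qT)*N(d1)
N(d1) = 0.7242743143; N(d2) = 0.5512801134; sqrt(T) = 1.4142135624
Term 1 = -23.3800 * 1.0000000000 * 0.3341048928 * 0.3300 / (2 * 1.4142135624) = -0.9113732743
Term 2 = -0.0620 * 22.3500 * 0.8833798409 * 0.5512801134 = -0.6748216811
Term 3 = 0 (no dividend yield, q = 0)
Theta = -0.9113732743 + (-0.6748216811) + (0.0000000000) = -1.586195

Answer: Theta = -1.586195


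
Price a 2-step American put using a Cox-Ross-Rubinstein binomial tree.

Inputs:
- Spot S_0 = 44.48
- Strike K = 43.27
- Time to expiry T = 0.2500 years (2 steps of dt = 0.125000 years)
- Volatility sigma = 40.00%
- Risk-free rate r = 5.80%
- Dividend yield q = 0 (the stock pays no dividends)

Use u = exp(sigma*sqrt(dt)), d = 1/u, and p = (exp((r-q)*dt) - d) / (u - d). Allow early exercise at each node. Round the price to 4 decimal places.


Answer: Price = V(0,0) = 2.4956

Derivation:
dt = T/N = 0.125000
u = exp(sigma*sqrt(dt)) = 1.151910; d = 1/u = 0.868123
p = (exp((r-q)*dt) - d) / (u - d) = 0.490344
Discount per step: exp(-r*dt) = 0.992776
Stock lattice S(k, i) with i counting down-moves:
  k=0: S(0,0) = 44.4800
  k=1: S(1,0) = 51.2370; S(1,1) = 38.6141
  k=2: S(2,0) = 59.0204; S(2,1) = 44.4800; S(2,2) = 33.5218
Terminal payoffs V(N, i) = max(K - S_T, 0):
  V(2,0) = 0.000000; V(2,1) = 0.000000; V(2,2) = 9.748168
Backward induction: V(k, i) = exp(-r*dt) * [p * V(k+1, i) + (1-p) * V(k+1, i+1)]; then take max(V_cont, immediate exercise) for American.
  V(1,0) = exp(-r*dt) * [p*0.000000 + (1-p)*0.000000] = 0.000000; exercise = 0.000000; V(1,0) = max -> 0.000000
  V(1,1) = exp(-r*dt) * [p*0.000000 + (1-p)*9.748168] = 4.932326; exercise = 4.655869; V(1,1) = max -> 4.932326
  V(0,0) = exp(-r*dt) * [p*0.000000 + (1-p)*4.932326] = 2.495632; exercise = 0.000000; V(0,0) = max -> 2.495632


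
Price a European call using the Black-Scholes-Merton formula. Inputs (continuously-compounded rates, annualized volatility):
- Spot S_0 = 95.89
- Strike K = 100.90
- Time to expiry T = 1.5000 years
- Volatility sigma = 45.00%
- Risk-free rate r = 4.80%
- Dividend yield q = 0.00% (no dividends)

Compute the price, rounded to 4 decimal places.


Answer: Price = 21.6170

Derivation:
d1 = (ln(S/K) + (r - q + 0.5*sigma^2) * T) / (sigma * sqrt(T)) = 0.31380100
d2 = d1 - sigma * sqrt(T) = -0.23733419
exp(-rT) = 0.93053090; exp(-qT) = 1.00000000
C = S_0 * exp(-qT) * N(d1) - K * exp(-rT) * N(d2)
N(d1) = 0.62316391; N(d2) = 0.40619877
C = 95.8900 * 1.00000000 * 0.62316391 - 100.9000 * 0.93053090 * 0.40619877 = 21.6170


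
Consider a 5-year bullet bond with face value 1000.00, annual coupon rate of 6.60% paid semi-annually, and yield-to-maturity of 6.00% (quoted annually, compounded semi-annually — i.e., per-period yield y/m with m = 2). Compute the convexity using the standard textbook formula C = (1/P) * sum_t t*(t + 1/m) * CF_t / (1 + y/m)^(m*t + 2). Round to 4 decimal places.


Coupon per period c = face * coupon_rate / m = 33.000000
Periods per year m = 2; per-period yield y/m = 0.030000
Number of cashflows N = 10
Cashflows (t years, CF_t, discount factor 1/(1+y/m)^(m*t), PV):
  t = 0.5000: CF_t = 33.000000, DF = 0.970874, PV = 32.038835
  t = 1.0000: CF_t = 33.000000, DF = 0.942596, PV = 31.105665
  t = 1.5000: CF_t = 33.000000, DF = 0.915142, PV = 30.199675
  t = 2.0000: CF_t = 33.000000, DF = 0.888487, PV = 29.320073
  t = 2.5000: CF_t = 33.000000, DF = 0.862609, PV = 28.466090
  t = 3.0000: CF_t = 33.000000, DF = 0.837484, PV = 27.636980
  t = 3.5000: CF_t = 33.000000, DF = 0.813092, PV = 26.832020
  t = 4.0000: CF_t = 33.000000, DF = 0.789409, PV = 26.050505
  t = 4.5000: CF_t = 33.000000, DF = 0.766417, PV = 25.291752
  t = 5.0000: CF_t = 1033.000000, DF = 0.744094, PV = 768.649014
Price P = sum_t PV_t = 1025.590609
Convexity numerator sum_t t*(t + 1/m) * CF_t / (1+y/m)^(m*t + 2):
  t = 0.5000: term = 15.099837
  t = 1.0000: term = 43.980109
  t = 1.5000: term = 85.398270
  t = 2.0000: term = 138.184902
  t = 2.5000: term = 201.240149
  t = 3.0000: term = 273.530300
  t = 3.5000: term = 354.084530
  t = 4.0000: term = 441.991785
  t = 4.5000: term = 536.397798
  t = 5.0000: term = 19924.448947
Convexity = (1/P) * sum = 22014.356627 / 1025.590609 = 21.465053

Answer: Convexity = 21.4651


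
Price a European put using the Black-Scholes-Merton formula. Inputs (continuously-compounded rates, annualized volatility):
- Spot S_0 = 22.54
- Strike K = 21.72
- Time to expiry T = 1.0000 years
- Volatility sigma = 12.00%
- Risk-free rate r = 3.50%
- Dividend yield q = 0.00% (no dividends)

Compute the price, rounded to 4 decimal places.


Answer: Price = 0.4393

Derivation:
d1 = (ln(S/K) + (r - q + 0.5*sigma^2) * T) / (sigma * sqrt(T)) = 0.66048345
d2 = d1 - sigma * sqrt(T) = 0.54048345
exp(-rT) = 0.96560542; exp(-qT) = 1.00000000
P = K * exp(-rT) * N(-d2) - S_0 * exp(-qT) * N(-d1)
N(-d1) = 0.25447182; N(-d2) = 0.29443184
P = 21.7200 * 0.96560542 * 0.29443184 - 22.5400 * 1.00000000 * 0.25447182 = 0.4393


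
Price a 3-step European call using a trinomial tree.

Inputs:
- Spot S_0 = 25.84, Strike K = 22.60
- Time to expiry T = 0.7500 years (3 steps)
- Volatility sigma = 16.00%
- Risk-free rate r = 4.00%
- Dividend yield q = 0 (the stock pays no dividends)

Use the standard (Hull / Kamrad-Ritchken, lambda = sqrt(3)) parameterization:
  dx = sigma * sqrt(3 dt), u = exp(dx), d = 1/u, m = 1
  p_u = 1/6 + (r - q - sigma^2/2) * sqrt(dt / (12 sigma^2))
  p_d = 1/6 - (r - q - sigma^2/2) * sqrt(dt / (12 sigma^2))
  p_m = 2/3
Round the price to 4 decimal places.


Answer: Price = V(0,0) = 4.0600

Derivation:
dt = T/N = 0.250000; dx = sigma*sqrt(3*dt) = 0.138564
u = exp(dx) = 1.148623; d = 1/u = 0.870607
p_u = 0.191204, p_m = 0.666667, p_d = 0.142129
Discount per step: exp(-r*dt) = 0.990050
Stock lattice S(k, j) with j the centered position index:
  k=0: S(0,+0) = 25.8400
  k=1: S(1,-1) = 22.4965; S(1,+0) = 25.8400; S(1,+1) = 29.6804
  k=2: S(2,-2) = 19.5856; S(2,-1) = 22.4965; S(2,+0) = 25.8400; S(2,+1) = 29.6804; S(2,+2) = 34.0916
  k=3: S(3,-3) = 17.0514; S(3,-2) = 19.5856; S(3,-1) = 22.4965; S(3,+0) = 25.8400; S(3,+1) = 29.6804; S(3,+2) = 34.0916; S(3,+3) = 39.1584
Terminal payoffs V(N, j) = max(S_T - K, 0):
  V(3,-3) = 0.000000; V(3,-2) = 0.000000; V(3,-1) = 0.000000; V(3,+0) = 3.240000; V(3,+1) = 7.080425; V(3,+2) = 11.491627; V(3,+3) = 16.558436
Backward induction: V(k, j) = exp(-r*dt) * [p_u * V(k+1, j+1) + p_m * V(k+1, j) + p_d * V(k+1, j-1)]
  V(2,-2) = exp(-r*dt) * [p_u*0.000000 + p_m*0.000000 + p_d*0.000000] = 0.000000
  V(2,-1) = exp(-r*dt) * [p_u*3.240000 + p_m*0.000000 + p_d*0.000000] = 0.613337
  V(2,+0) = exp(-r*dt) * [p_u*7.080425 + p_m*3.240000 + p_d*0.000000] = 3.478843
  V(2,+1) = exp(-r*dt) * [p_u*11.491627 + p_m*7.080425 + p_d*3.240000] = 7.304615
  V(2,+2) = exp(-r*dt) * [p_u*16.558436 + p_m*11.491627 + p_d*7.080425] = 11.715715
  V(1,-1) = exp(-r*dt) * [p_u*3.478843 + p_m*0.613337 + p_d*0.000000] = 1.063373
  V(1,+0) = exp(-r*dt) * [p_u*7.304615 + p_m*3.478843 + p_d*0.613337] = 3.765233
  V(1,+1) = exp(-r*dt) * [p_u*11.715715 + p_m*7.304615 + p_d*3.478843] = 7.528617
  V(0,+0) = exp(-r*dt) * [p_u*7.528617 + p_m*3.765233 + p_d*1.063373] = 4.059990


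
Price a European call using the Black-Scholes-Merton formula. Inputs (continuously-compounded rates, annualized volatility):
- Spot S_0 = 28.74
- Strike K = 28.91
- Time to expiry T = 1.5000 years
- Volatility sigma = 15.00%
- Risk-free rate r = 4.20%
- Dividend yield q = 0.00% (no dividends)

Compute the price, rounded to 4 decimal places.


Answer: Price = 2.9403

Derivation:
d1 = (ln(S/K) + (r - q + 0.5*sigma^2) * T) / (sigma * sqrt(T)) = 0.40268155
d2 = d1 - sigma * sqrt(T) = 0.21896982
exp(-rT) = 0.93894347; exp(-qT) = 1.00000000
C = S_0 * exp(-qT) * N(d1) - K * exp(-rT) * N(d2)
N(d1) = 0.65640875; N(d2) = 0.58666322
C = 28.7400 * 1.00000000 * 0.65640875 - 28.9100 * 0.93894347 * 0.58666322 = 2.9403


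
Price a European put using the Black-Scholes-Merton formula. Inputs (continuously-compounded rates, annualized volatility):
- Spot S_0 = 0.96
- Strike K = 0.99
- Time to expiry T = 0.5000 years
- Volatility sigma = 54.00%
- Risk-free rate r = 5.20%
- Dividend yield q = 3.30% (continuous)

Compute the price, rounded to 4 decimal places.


Answer: Price = 0.1549

Derivation:
d1 = (ln(S/K) + (r - q + 0.5*sigma^2) * T) / (sigma * sqrt(T)) = 0.13521019
d2 = d1 - sigma * sqrt(T) = -0.24662748
exp(-rT) = 0.97433509; exp(-qT) = 0.98363538
P = K * exp(-rT) * N(-d2) - S_0 * exp(-qT) * N(-d1)
N(-d1) = 0.44622285; N(-d2) = 0.59740173
P = 0.9900 * 0.97433509 * 0.59740173 - 0.9600 * 0.98363538 * 0.44622285 = 0.1549


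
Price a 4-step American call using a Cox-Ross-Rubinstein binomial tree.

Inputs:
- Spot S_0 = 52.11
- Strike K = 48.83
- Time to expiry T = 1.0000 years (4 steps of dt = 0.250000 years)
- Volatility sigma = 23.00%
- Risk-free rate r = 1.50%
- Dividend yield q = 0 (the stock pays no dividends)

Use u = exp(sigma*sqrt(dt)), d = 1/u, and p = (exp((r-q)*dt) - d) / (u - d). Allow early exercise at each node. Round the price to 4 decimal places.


Answer: Price = V(0,0) = 7.0091

Derivation:
dt = T/N = 0.250000
u = exp(sigma*sqrt(dt)) = 1.121873; d = 1/u = 0.891366
p = (exp((r-q)*dt) - d) / (u - d) = 0.487581
Discount per step: exp(-r*dt) = 0.996257
Stock lattice S(k, i) with i counting down-moves:
  k=0: S(0,0) = 52.1100
  k=1: S(1,0) = 58.4608; S(1,1) = 46.4491
  k=2: S(2,0) = 65.5856; S(2,1) = 52.1100; S(2,2) = 41.4031
  k=3: S(3,0) = 73.5788; S(3,1) = 58.4608; S(3,2) = 46.4491; S(3,3) = 36.9054
  k=4: S(4,0) = 82.5461; S(4,1) = 65.5856; S(4,2) = 52.1100; S(4,3) = 41.4031; S(4,4) = 32.8962
Terminal payoffs V(N, i) = max(S_T - K, 0):
  V(4,0) = 33.716095; V(4,1) = 16.755647; V(4,2) = 3.280000; V(4,3) = 0.000000; V(4,4) = 0.000000
Backward induction: V(k, i) = exp(-r*dt) * [p * V(k+1, i) + (1-p) * V(k+1, i+1)]; then take max(V_cont, immediate exercise) for American.
  V(3,0) = exp(-r*dt) * [p*33.716095 + (1-p)*16.755647] = 24.931564; exercise = 24.748795; V(3,0) = max -> 24.931564
  V(3,1) = exp(-r*dt) * [p*16.755647 + (1-p)*3.280000] = 9.813594; exercise = 9.630825; V(3,1) = max -> 9.813594
  V(3,2) = exp(-r*dt) * [p*3.280000 + (1-p)*0.000000] = 1.593279; exercise = 0.000000; V(3,2) = max -> 1.593279
  V(3,3) = exp(-r*dt) * [p*0.000000 + (1-p)*0.000000] = 0.000000; exercise = 0.000000; V(3,3) = max -> 0.000000
  V(2,0) = exp(-r*dt) * [p*24.931564 + (1-p)*9.813594] = 17.120502; exercise = 16.755647; V(2,0) = max -> 17.120502
  V(2,1) = exp(-r*dt) * [p*9.813594 + (1-p)*1.593279] = 5.580380; exercise = 3.280000; V(2,1) = max -> 5.580380
  V(2,2) = exp(-r*dt) * [p*1.593279 + (1-p)*0.000000] = 0.773944; exercise = 0.000000; V(2,2) = max -> 0.773944
  V(1,0) = exp(-r*dt) * [p*17.120502 + (1-p)*5.580380] = 11.165172; exercise = 9.630825; V(1,0) = max -> 11.165172
  V(1,1) = exp(-r*dt) * [p*5.580380 + (1-p)*0.773944] = 3.105800; exercise = 0.000000; V(1,1) = max -> 3.105800
  V(0,0) = exp(-r*dt) * [p*11.165172 + (1-p)*3.105800] = 7.009061; exercise = 3.280000; V(0,0) = max -> 7.009061


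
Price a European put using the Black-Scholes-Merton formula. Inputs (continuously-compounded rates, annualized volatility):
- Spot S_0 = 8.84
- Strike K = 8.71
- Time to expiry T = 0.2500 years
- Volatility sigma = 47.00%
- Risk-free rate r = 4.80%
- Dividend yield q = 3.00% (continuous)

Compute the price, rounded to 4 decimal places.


d1 = (ln(S/K) + (r - q + 0.5*sigma^2) * T) / (sigma * sqrt(T)) = 0.19969185
d2 = d1 - sigma * sqrt(T) = -0.03530815
exp(-rT) = 0.98807171; exp(-qT) = 0.99252805
P = K * exp(-rT) * N(-d2) - S_0 * exp(-qT) * N(-d1)
N(-d1) = 0.42086079; N(-d2) = 0.51408299
P = 8.7100 * 0.98807171 * 0.51408299 - 8.8400 * 0.99252805 * 0.42086079 = 0.7316

Answer: Price = 0.7316


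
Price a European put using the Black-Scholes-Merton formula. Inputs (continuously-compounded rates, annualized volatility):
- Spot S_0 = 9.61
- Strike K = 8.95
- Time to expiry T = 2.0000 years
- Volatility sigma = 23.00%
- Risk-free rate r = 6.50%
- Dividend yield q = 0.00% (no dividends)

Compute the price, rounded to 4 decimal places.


Answer: Price = 0.4594

Derivation:
d1 = (ln(S/K) + (r - q + 0.5*sigma^2) * T) / (sigma * sqrt(T)) = 0.78104768
d2 = d1 - sigma * sqrt(T) = 0.45577856
exp(-rT) = 0.87809543; exp(-qT) = 1.00000000
P = K * exp(-rT) * N(-d2) - S_0 * exp(-qT) * N(-d1)
N(-d1) = 0.21738723; N(-d2) = 0.32427461
P = 8.9500 * 0.87809543 * 0.32427461 - 9.6100 * 1.00000000 * 0.21738723 = 0.4594


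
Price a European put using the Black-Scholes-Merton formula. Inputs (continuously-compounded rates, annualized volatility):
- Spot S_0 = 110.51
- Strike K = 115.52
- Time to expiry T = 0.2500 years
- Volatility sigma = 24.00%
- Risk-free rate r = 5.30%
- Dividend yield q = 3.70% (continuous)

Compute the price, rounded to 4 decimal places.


Answer: Price = 7.8987

Derivation:
d1 = (ln(S/K) + (r - q + 0.5*sigma^2) * T) / (sigma * sqrt(T)) = -0.27614717
d2 = d1 - sigma * sqrt(T) = -0.39614717
exp(-rT) = 0.98683739; exp(-qT) = 0.99079265
P = K * exp(-rT) * N(-d2) - S_0 * exp(-qT) * N(-d1)
N(-d1) = 0.60878248; N(-d2) = 0.65400177
P = 115.5200 * 0.98683739 * 0.65400177 - 110.5100 * 0.99079265 * 0.60878248 = 7.8987


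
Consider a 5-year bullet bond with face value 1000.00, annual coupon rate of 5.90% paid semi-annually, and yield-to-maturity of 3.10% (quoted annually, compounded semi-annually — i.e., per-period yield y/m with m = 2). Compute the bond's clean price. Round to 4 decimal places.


Answer: Price = 1128.7693

Derivation:
Coupon per period c = face * coupon_rate / m = 29.500000
Periods per year m = 2; per-period yield y/m = 0.015500
Number of cashflows N = 10
Cashflows (t years, CF_t, discount factor 1/(1+y/m)^(m*t), PV):
  t = 0.5000: CF_t = 29.500000, DF = 0.984737, PV = 29.049729
  t = 1.0000: CF_t = 29.500000, DF = 0.969706, PV = 28.606331
  t = 1.5000: CF_t = 29.500000, DF = 0.954905, PV = 28.169701
  t = 2.0000: CF_t = 29.500000, DF = 0.940330, PV = 27.739735
  t = 2.5000: CF_t = 29.500000, DF = 0.925977, PV = 27.316332
  t = 3.0000: CF_t = 29.500000, DF = 0.911844, PV = 26.899391
  t = 3.5000: CF_t = 29.500000, DF = 0.897926, PV = 26.488814
  t = 4.0000: CF_t = 29.500000, DF = 0.884220, PV = 26.084505
  t = 4.5000: CF_t = 29.500000, DF = 0.870724, PV = 25.686366
  t = 5.0000: CF_t = 1029.500000, DF = 0.857434, PV = 882.728348
Price P = sum_t PV_t = 1128.769251


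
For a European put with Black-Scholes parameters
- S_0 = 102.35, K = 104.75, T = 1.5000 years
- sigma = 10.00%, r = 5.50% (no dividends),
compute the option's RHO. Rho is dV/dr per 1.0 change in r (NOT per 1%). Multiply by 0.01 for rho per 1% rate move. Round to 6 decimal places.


d1 = 0.5455973311; d2 = 0.4231228439
phi(d1) = 0.3437719570; exp(-qT) = 1.0000000000; exp(-rT) = 0.9208114379
N(-d2) = 0.3361028181
Rho = -K*T*exp(-rT)*N(-d2) = -104.7500 * 1.5000 * 0.9208114379 * 0.3361028181 = -48.628195

Answer: Rho = -48.628195


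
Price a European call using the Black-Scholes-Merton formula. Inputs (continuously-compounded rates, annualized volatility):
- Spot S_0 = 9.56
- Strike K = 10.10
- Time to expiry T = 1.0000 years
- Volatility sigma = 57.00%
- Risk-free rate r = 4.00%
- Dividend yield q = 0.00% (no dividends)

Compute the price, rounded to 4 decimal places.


Answer: Price = 2.0897

Derivation:
d1 = (ln(S/K) + (r - q + 0.5*sigma^2) * T) / (sigma * sqrt(T)) = 0.25877597
d2 = d1 - sigma * sqrt(T) = -0.31122403
exp(-rT) = 0.96078944; exp(-qT) = 1.00000000
C = S_0 * exp(-qT) * N(d1) - K * exp(-rT) * N(d2)
N(d1) = 0.60209595; N(d2) = 0.37781516
C = 9.5600 * 1.00000000 * 0.60209595 - 10.1000 * 0.96078944 * 0.37781516 = 2.0897


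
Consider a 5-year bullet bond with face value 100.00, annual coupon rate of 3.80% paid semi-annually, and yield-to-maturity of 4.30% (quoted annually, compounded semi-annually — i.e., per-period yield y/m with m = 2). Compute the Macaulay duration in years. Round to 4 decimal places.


Coupon per period c = face * coupon_rate / m = 1.900000
Periods per year m = 2; per-period yield y/m = 0.021500
Number of cashflows N = 10
Cashflows (t years, CF_t, discount factor 1/(1+y/m)^(m*t), PV):
  t = 0.5000: CF_t = 1.900000, DF = 0.978953, PV = 1.860010
  t = 1.0000: CF_t = 1.900000, DF = 0.958348, PV = 1.820861
  t = 1.5000: CF_t = 1.900000, DF = 0.938177, PV = 1.782537
  t = 2.0000: CF_t = 1.900000, DF = 0.918431, PV = 1.745019
  t = 2.5000: CF_t = 1.900000, DF = 0.899100, PV = 1.708291
  t = 3.0000: CF_t = 1.900000, DF = 0.880177, PV = 1.672335
  t = 3.5000: CF_t = 1.900000, DF = 0.861651, PV = 1.637137
  t = 4.0000: CF_t = 1.900000, DF = 0.843515, PV = 1.602679
  t = 4.5000: CF_t = 1.900000, DF = 0.825762, PV = 1.568947
  t = 5.0000: CF_t = 101.900000, DF = 0.808381, PV = 82.374060
Price P = sum_t PV_t = 97.771876
Macaulay numerator sum_t t * PV_t:
  t * PV_t at t = 0.5000: 0.930005
  t * PV_t at t = 1.0000: 1.820861
  t * PV_t at t = 1.5000: 2.673805
  t * PV_t at t = 2.0000: 3.490038
  t * PV_t at t = 2.5000: 4.270726
  t * PV_t at t = 3.0000: 5.017006
  t * PV_t at t = 3.5000: 5.729979
  t * PV_t at t = 4.0000: 6.410717
  t * PV_t at t = 4.5000: 7.060261
  t * PV_t at t = 5.0000: 411.870302
Macaulay duration D = (sum_t t * PV_t) / P = 449.273702 / 97.771876 = 4.595122

Answer: Macaulay duration = 4.5951 years


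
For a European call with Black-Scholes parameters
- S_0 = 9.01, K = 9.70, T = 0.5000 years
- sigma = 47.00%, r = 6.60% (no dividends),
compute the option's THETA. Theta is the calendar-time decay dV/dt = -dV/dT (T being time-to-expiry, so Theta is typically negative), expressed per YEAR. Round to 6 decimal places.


d1 = 0.0434319612; d2 = -0.2889082260
phi(d1) = 0.3985661883; exp(-qT) = 1.0000000000; exp(-rT) = 0.9675385596
Theta = -S*exp(-qT)*phi(d1)*sigma/(2*sqrt(T)) - r*K*exp(-rT)*N(d2) + q*S*exp(-qT)*N(d1)
N(d1) = 0.5173213998; N(d2) = 0.3863258043; sqrt(T) = 0.7071067812
Term 1 = -9.0100 * 1.0000000000 * 0.3985661883 * 0.4700 / (2 * 0.7071067812) = -1.1934606501
Term 2 = -0.0660 * 9.7000 * 0.9675385596 * 0.3863258043 = -0.2392972288
Term 3 = 0 (no dividend yield, q = 0)
Theta = -1.1934606501 + (-0.2392972288) + (0.0000000000) = -1.432758

Answer: Theta = -1.432758


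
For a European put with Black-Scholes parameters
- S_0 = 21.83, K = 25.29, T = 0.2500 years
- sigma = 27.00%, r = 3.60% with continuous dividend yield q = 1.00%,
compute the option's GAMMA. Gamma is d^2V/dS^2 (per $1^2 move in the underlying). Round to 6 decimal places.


Answer: Gamma = 0.084017

Derivation:
d1 = -0.9741584453; d2 = -1.1091584453
phi(d1) = 0.2482222235; exp(-qT) = 0.9975031224; exp(-rT) = 0.9910403788
Gamma = exp(-qT) * phi(d1) / (S * sigma * sqrt(T)) = 0.9975031224 * 0.2482222235 / (21.8300 * 0.2700 * 0.5000000000) = 0.084017


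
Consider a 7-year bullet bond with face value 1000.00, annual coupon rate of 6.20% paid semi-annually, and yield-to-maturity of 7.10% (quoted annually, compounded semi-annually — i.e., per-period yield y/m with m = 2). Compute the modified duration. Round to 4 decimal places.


Answer: Modified duration = 5.5498

Derivation:
Coupon per period c = face * coupon_rate / m = 31.000000
Periods per year m = 2; per-period yield y/m = 0.035500
Number of cashflows N = 14
Cashflows (t years, CF_t, discount factor 1/(1+y/m)^(m*t), PV):
  t = 0.5000: CF_t = 31.000000, DF = 0.965717, PV = 29.937228
  t = 1.0000: CF_t = 31.000000, DF = 0.932609, PV = 28.910892
  t = 1.5000: CF_t = 31.000000, DF = 0.900637, PV = 27.919741
  t = 2.0000: CF_t = 31.000000, DF = 0.869760, PV = 26.962570
  t = 2.5000: CF_t = 31.000000, DF = 0.839942, PV = 26.038213
  t = 3.0000: CF_t = 31.000000, DF = 0.811147, PV = 25.145546
  t = 3.5000: CF_t = 31.000000, DF = 0.783338, PV = 24.283483
  t = 4.0000: CF_t = 31.000000, DF = 0.756483, PV = 23.450973
  t = 4.5000: CF_t = 31.000000, DF = 0.730549, PV = 22.647004
  t = 5.0000: CF_t = 31.000000, DF = 0.705503, PV = 21.870598
  t = 5.5000: CF_t = 31.000000, DF = 0.681316, PV = 21.120809
  t = 6.0000: CF_t = 31.000000, DF = 0.657959, PV = 20.396726
  t = 6.5000: CF_t = 31.000000, DF = 0.635402, PV = 19.697466
  t = 7.0000: CF_t = 1031.000000, DF = 0.613619, PV = 632.640834
Price P = sum_t PV_t = 951.022083
First compute Macaulay numerator sum_t t * PV_t:
  t * PV_t at t = 0.5000: 14.968614
  t * PV_t at t = 1.0000: 28.910892
  t * PV_t at t = 1.5000: 41.879611
  t * PV_t at t = 2.0000: 53.925139
  t * PV_t at t = 2.5000: 65.095533
  t * PV_t at t = 3.0000: 75.436639
  t * PV_t at t = 3.5000: 84.992189
  t * PV_t at t = 4.0000: 93.803892
  t * PV_t at t = 4.5000: 101.911520
  t * PV_t at t = 5.0000: 109.352991
  t * PV_t at t = 5.5000: 116.164452
  t * PV_t at t = 6.0000: 122.380354
  t * PV_t at t = 6.5000: 128.033527
  t * PV_t at t = 7.0000: 4428.485837
Macaulay duration D = 5465.341190 / 951.022083 = 5.746808
Modified duration = D / (1 + y/m) = 5.746808 / (1 + 0.035500) = 5.549790


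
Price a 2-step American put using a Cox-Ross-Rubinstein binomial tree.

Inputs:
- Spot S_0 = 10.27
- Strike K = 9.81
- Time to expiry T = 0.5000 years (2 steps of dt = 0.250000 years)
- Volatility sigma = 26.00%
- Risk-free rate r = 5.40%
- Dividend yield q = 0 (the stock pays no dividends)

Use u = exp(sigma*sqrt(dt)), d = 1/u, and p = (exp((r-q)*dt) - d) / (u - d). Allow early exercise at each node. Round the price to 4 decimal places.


Answer: Price = V(0,0) = 0.4247

Derivation:
dt = T/N = 0.250000
u = exp(sigma*sqrt(dt)) = 1.138828; d = 1/u = 0.878095
p = (exp((r-q)*dt) - d) / (u - d) = 0.519674
Discount per step: exp(-r*dt) = 0.986591
Stock lattice S(k, i) with i counting down-moves:
  k=0: S(0,0) = 10.2700
  k=1: S(1,0) = 11.6958; S(1,1) = 9.0180
  k=2: S(2,0) = 13.3195; S(2,1) = 10.2700; S(2,2) = 7.9187
Terminal payoffs V(N, i) = max(K - S_T, 0):
  V(2,0) = 0.000000; V(2,1) = 0.000000; V(2,2) = 1.891300
Backward induction: V(k, i) = exp(-r*dt) * [p * V(k+1, i) + (1-p) * V(k+1, i+1)]; then take max(V_cont, immediate exercise) for American.
  V(1,0) = exp(-r*dt) * [p*0.000000 + (1-p)*0.000000] = 0.000000; exercise = 0.000000; V(1,0) = max -> 0.000000
  V(1,1) = exp(-r*dt) * [p*0.000000 + (1-p)*1.891300] = 0.896259; exercise = 0.791960; V(1,1) = max -> 0.896259
  V(0,0) = exp(-r*dt) * [p*0.000000 + (1-p)*0.896259] = 0.424724; exercise = 0.000000; V(0,0) = max -> 0.424724


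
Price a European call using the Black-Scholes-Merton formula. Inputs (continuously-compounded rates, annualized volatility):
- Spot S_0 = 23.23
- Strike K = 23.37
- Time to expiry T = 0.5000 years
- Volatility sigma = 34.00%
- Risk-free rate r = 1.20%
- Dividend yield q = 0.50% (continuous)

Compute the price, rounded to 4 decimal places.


Answer: Price = 2.1909

Derivation:
d1 = (ln(S/K) + (r - q + 0.5*sigma^2) * T) / (sigma * sqrt(T)) = 0.10977375
d2 = d1 - sigma * sqrt(T) = -0.13064256
exp(-rT) = 0.99401796; exp(-qT) = 0.99750312
C = S_0 * exp(-qT) * N(d1) - K * exp(-rT) * N(d2)
N(d1) = 0.54370559; N(d2) = 0.44802904
C = 23.2300 * 0.99750312 * 0.54370559 - 23.3700 * 0.99401796 * 0.44802904 = 2.1909


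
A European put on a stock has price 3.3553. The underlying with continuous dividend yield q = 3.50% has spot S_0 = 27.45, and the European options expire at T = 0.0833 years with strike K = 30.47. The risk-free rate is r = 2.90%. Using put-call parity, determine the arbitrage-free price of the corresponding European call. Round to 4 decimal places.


Answer: Call price = 0.3289

Derivation:
Put-call parity: C - P = S_0 * exp(-qT) - K * exp(-rT).
S_0 * exp(-qT) = 27.4500 * 0.99708875 = 27.37008608
K * exp(-rT) = 30.4700 * 0.99758722 = 30.39648245
C = P + S*exp(-qT) - K*exp(-rT)
C = 3.3553 + 27.37008608 - 30.39648245 = 0.3289


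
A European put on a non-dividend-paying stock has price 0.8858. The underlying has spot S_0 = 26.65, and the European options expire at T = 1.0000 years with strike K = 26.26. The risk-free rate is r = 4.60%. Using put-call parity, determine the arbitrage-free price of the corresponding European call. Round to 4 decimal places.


Answer: Call price = 2.4564

Derivation:
Put-call parity: C - P = S_0 * exp(-qT) - K * exp(-rT).
S_0 * exp(-qT) = 26.6500 * 1.00000000 = 26.65000000
K * exp(-rT) = 26.2600 * 0.95504196 = 25.07940193
C = P + S*exp(-qT) - K*exp(-rT)
C = 0.8858 + 26.65000000 - 25.07940193 = 2.4564


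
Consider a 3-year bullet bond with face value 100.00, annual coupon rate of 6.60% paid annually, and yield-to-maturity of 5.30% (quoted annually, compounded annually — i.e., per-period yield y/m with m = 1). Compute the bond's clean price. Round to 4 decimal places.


Coupon per period c = face * coupon_rate / m = 6.600000
Periods per year m = 1; per-period yield y/m = 0.053000
Number of cashflows N = 3
Cashflows (t years, CF_t, discount factor 1/(1+y/m)^(m*t), PV):
  t = 1.0000: CF_t = 6.600000, DF = 0.949668, PV = 6.267806
  t = 2.0000: CF_t = 6.600000, DF = 0.901869, PV = 5.952333
  t = 3.0000: CF_t = 106.600000, DF = 0.856475, PV = 91.300276
Price P = sum_t PV_t = 103.520415

Answer: Price = 103.5204


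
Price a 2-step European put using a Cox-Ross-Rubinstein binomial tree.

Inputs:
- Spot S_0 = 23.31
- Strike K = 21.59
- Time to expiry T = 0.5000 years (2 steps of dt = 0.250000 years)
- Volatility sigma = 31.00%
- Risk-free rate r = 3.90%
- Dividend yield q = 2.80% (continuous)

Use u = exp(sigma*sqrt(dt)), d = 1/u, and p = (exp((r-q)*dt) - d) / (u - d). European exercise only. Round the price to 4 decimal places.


Answer: Price = V(0,0) = 1.2370

Derivation:
dt = T/N = 0.250000
u = exp(sigma*sqrt(dt)) = 1.167658; d = 1/u = 0.856415
p = (exp((r-q)*dt) - d) / (u - d) = 0.470175
Discount per step: exp(-r*dt) = 0.990297
Stock lattice S(k, i) with i counting down-moves:
  k=0: S(0,0) = 23.3100
  k=1: S(1,0) = 27.2181; S(1,1) = 19.9630
  k=2: S(2,0) = 31.7814; S(2,1) = 23.3100; S(2,2) = 17.0966
Terminal payoffs V(N, i) = max(K - S_T, 0):
  V(2,0) = 0.000000; V(2,1) = 0.000000; V(2,2) = 4.493351
Backward induction: V(k, i) = exp(-r*dt) * [p * V(k+1, i) + (1-p) * V(k+1, i+1)].
  V(1,0) = exp(-r*dt) * [p*0.000000 + (1-p)*0.000000] = 0.000000
  V(1,1) = exp(-r*dt) * [p*0.000000 + (1-p)*4.493351] = 2.357591
  V(0,0) = exp(-r*dt) * [p*0.000000 + (1-p)*2.357591] = 1.236991


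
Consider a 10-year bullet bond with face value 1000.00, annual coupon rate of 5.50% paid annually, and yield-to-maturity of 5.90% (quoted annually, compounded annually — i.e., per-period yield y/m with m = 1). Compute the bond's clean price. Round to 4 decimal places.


Answer: Price = 970.4197

Derivation:
Coupon per period c = face * coupon_rate / m = 55.000000
Periods per year m = 1; per-period yield y/m = 0.059000
Number of cashflows N = 10
Cashflows (t years, CF_t, discount factor 1/(1+y/m)^(m*t), PV):
  t = 1.0000: CF_t = 55.000000, DF = 0.944287, PV = 51.935788
  t = 2.0000: CF_t = 55.000000, DF = 0.891678, PV = 49.042293
  t = 3.0000: CF_t = 55.000000, DF = 0.842000, PV = 46.310003
  t = 4.0000: CF_t = 55.000000, DF = 0.795090, PV = 43.729937
  t = 5.0000: CF_t = 55.000000, DF = 0.750793, PV = 41.293614
  t = 6.0000: CF_t = 55.000000, DF = 0.708964, PV = 38.993025
  t = 7.0000: CF_t = 55.000000, DF = 0.669466, PV = 36.820609
  t = 8.0000: CF_t = 55.000000, DF = 0.632168, PV = 34.769225
  t = 9.0000: CF_t = 55.000000, DF = 0.596948, PV = 32.832129
  t = 10.0000: CF_t = 1055.000000, DF = 0.563690, PV = 594.693044
Price P = sum_t PV_t = 970.419667


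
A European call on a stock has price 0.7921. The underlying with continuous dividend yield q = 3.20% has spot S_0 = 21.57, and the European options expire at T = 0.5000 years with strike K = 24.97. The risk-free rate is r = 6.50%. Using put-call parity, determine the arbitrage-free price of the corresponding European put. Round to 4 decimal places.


Answer: Put price = 3.7360

Derivation:
Put-call parity: C - P = S_0 * exp(-qT) - K * exp(-rT).
S_0 * exp(-qT) = 21.5700 * 0.98412732 = 21.22762629
K * exp(-rT) = 24.9700 * 0.96802245 = 24.17152057
P = C - S*exp(-qT) + K*exp(-rT)
P = 0.7921 - 21.22762629 + 24.17152057 = 3.7360


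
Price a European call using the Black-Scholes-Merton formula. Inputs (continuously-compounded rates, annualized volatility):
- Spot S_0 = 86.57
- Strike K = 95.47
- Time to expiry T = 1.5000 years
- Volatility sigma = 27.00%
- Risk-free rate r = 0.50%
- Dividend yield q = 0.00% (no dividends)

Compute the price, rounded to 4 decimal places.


Answer: Price = 8.2503

Derivation:
d1 = (ln(S/K) + (r - q + 0.5*sigma^2) * T) / (sigma * sqrt(T)) = -0.10790978
d2 = d1 - sigma * sqrt(T) = -0.43859090
exp(-rT) = 0.99252805; exp(-qT) = 1.00000000
C = S_0 * exp(-qT) * N(d1) - K * exp(-rT) * N(d2)
N(d1) = 0.45703363; N(d2) = 0.33047900
C = 86.5700 * 1.00000000 * 0.45703363 - 95.4700 * 0.99252805 * 0.33047900 = 8.2503


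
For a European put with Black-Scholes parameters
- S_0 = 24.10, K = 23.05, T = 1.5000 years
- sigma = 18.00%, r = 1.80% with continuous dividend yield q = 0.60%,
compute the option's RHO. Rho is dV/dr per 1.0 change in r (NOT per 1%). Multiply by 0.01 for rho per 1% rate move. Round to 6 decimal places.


Answer: Rho = -14.509370

Derivation:
d1 = 0.3939417782; d2 = 0.1734877014
phi(d1) = 0.3691568729; exp(-qT) = 0.9910403788; exp(-rT) = 0.9733612415
N(-d2) = 0.4311340471
Rho = -K*T*exp(-rT)*N(-d2) = -23.0500 * 1.5000 * 0.9733612415 * 0.4311340471 = -14.509370


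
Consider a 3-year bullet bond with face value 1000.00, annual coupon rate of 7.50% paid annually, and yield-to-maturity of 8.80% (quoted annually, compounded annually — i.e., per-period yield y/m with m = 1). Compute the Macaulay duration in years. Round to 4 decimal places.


Coupon per period c = face * coupon_rate / m = 75.000000
Periods per year m = 1; per-period yield y/m = 0.088000
Number of cashflows N = 3
Cashflows (t years, CF_t, discount factor 1/(1+y/m)^(m*t), PV):
  t = 1.0000: CF_t = 75.000000, DF = 0.919118, PV = 68.933824
  t = 2.0000: CF_t = 75.000000, DF = 0.844777, PV = 63.358294
  t = 3.0000: CF_t = 1075.000000, DF = 0.776450, PV = 834.683403
Price P = sum_t PV_t = 966.975521
Macaulay numerator sum_t t * PV_t:
  t * PV_t at t = 1.0000: 68.933824
  t * PV_t at t = 2.0000: 126.716587
  t * PV_t at t = 3.0000: 2504.050210
Macaulay duration D = (sum_t t * PV_t) / P = 2699.700621 / 966.975521 = 2.791902

Answer: Macaulay duration = 2.7919 years


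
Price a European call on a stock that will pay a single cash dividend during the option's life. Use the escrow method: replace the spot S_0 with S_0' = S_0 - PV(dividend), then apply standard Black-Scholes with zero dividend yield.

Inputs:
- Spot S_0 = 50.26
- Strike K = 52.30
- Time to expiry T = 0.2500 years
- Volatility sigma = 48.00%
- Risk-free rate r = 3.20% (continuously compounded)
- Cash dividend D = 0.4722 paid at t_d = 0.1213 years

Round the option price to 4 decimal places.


PV(D) = D * exp(-r * t_d) = 0.4722 * 0.99612592 = 0.47037066
S_0' = S_0 - PV(D) = 50.2600 - 0.47037066 = 49.78962934
d1 = (ln(S_0'/K) + (r + sigma^2/2)*T) / (sigma*sqrt(T)) = -0.05162356
d2 = d1 - sigma*sqrt(T) = -0.29162356
exp(-rT) = 0.99203191
N(d1) = 0.47941432; N(d2) = 0.38528723
C = S_0' * N(d1) - K * exp(-rT) * N(d2) = 49.78962934 * 0.47941432 - 52.3000 * 0.99203191 * 0.38528723 = 3.8799

Answer: Price = 3.8799


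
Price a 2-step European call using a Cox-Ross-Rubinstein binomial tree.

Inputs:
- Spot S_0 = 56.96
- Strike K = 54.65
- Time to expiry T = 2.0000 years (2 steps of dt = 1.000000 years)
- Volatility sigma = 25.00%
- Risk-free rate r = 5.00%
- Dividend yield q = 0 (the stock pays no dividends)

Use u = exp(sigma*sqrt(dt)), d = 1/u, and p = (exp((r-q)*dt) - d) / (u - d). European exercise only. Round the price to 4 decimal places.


dt = T/N = 1.000000
u = exp(sigma*sqrt(dt)) = 1.284025; d = 1/u = 0.778801
p = (exp((r-q)*dt) - d) / (u - d) = 0.539305
Discount per step: exp(-r*dt) = 0.951229
Stock lattice S(k, i) with i counting down-moves:
  k=0: S(0,0) = 56.9600
  k=1: S(1,0) = 73.1381; S(1,1) = 44.3605
  k=2: S(2,0) = 93.9112; S(2,1) = 56.9600; S(2,2) = 34.5480
Terminal payoffs V(N, i) = max(S_T - K, 0):
  V(2,0) = 39.261164; V(2,1) = 2.310000; V(2,2) = 0.000000
Backward induction: V(k, i) = exp(-r*dt) * [p * V(k+1, i) + (1-p) * V(k+1, i+1)].
  V(1,0) = exp(-r*dt) * [p*39.261164 + (1-p)*2.310000] = 21.153400
  V(1,1) = exp(-r*dt) * [p*2.310000 + (1-p)*0.000000] = 1.185037
  V(0,0) = exp(-r*dt) * [p*21.153400 + (1-p)*1.185037] = 11.371073

Answer: Price = V(0,0) = 11.3711


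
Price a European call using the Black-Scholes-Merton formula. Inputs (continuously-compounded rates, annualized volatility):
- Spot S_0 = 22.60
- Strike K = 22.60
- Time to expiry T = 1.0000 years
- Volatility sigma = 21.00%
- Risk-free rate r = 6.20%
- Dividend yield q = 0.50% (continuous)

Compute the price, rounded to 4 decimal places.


d1 = (ln(S/K) + (r - q + 0.5*sigma^2) * T) / (sigma * sqrt(T)) = 0.37642857
d2 = d1 - sigma * sqrt(T) = 0.16642857
exp(-rT) = 0.93988289; exp(-qT) = 0.99501248
C = S_0 * exp(-qT) * N(d1) - K * exp(-rT) * N(d2)
N(d1) = 0.64670085; N(d2) = 0.56609015
C = 22.6000 * 0.99501248 * 0.64670085 - 22.6000 * 0.93988289 * 0.56609015 = 2.5180

Answer: Price = 2.5180


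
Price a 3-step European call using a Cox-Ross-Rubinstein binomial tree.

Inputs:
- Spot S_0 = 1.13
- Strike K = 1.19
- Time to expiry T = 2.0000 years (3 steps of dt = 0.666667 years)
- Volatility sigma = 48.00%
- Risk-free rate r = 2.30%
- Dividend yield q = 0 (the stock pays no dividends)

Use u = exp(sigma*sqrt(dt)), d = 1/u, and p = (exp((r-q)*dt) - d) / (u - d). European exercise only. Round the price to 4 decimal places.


dt = T/N = 0.666667
u = exp(sigma*sqrt(dt)) = 1.479817; d = 1/u = 0.675759
p = (exp((r-q)*dt) - d) / (u - d) = 0.422472
Discount per step: exp(-r*dt) = 0.984784
Stock lattice S(k, i) with i counting down-moves:
  k=0: S(0,0) = 1.1300
  k=1: S(1,0) = 1.6722; S(1,1) = 0.7636
  k=2: S(2,0) = 2.4745; S(2,1) = 1.1300; S(2,2) = 0.5160
  k=3: S(3,0) = 3.6619; S(3,1) = 1.6722; S(3,2) = 0.7636; S(3,3) = 0.3487
Terminal payoffs V(N, i) = max(S_T - K, 0):
  V(3,0) = 2.471865; V(3,1) = 0.482193; V(3,2) = 0.000000; V(3,3) = 0.000000
Backward induction: V(k, i) = exp(-r*dt) * [p * V(k+1, i) + (1-p) * V(k+1, i+1)].
  V(2,0) = exp(-r*dt) * [p*2.471865 + (1-p)*0.482193] = 1.302647
  V(2,1) = exp(-r*dt) * [p*0.482193 + (1-p)*0.000000] = 0.200614
  V(2,2) = exp(-r*dt) * [p*0.000000 + (1-p)*0.000000] = 0.000000
  V(1,0) = exp(-r*dt) * [p*1.302647 + (1-p)*0.200614] = 0.656055
  V(1,1) = exp(-r*dt) * [p*0.200614 + (1-p)*0.000000] = 0.083464
  V(0,0) = exp(-r*dt) * [p*0.656055 + (1-p)*0.083464] = 0.320417

Answer: Price = V(0,0) = 0.3204


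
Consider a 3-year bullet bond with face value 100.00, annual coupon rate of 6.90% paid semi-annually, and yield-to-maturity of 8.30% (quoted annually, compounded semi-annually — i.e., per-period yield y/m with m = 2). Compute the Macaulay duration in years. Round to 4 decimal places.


Coupon per period c = face * coupon_rate / m = 3.450000
Periods per year m = 2; per-period yield y/m = 0.041500
Number of cashflows N = 6
Cashflows (t years, CF_t, discount factor 1/(1+y/m)^(m*t), PV):
  t = 0.5000: CF_t = 3.450000, DF = 0.960154, PV = 3.312530
  t = 1.0000: CF_t = 3.450000, DF = 0.921895, PV = 3.180538
  t = 1.5000: CF_t = 3.450000, DF = 0.885161, PV = 3.053805
  t = 2.0000: CF_t = 3.450000, DF = 0.849890, PV = 2.932122
  t = 2.5000: CF_t = 3.450000, DF = 0.816025, PV = 2.815287
  t = 3.0000: CF_t = 103.450000, DF = 0.783510, PV = 81.054074
Price P = sum_t PV_t = 96.348356
Macaulay numerator sum_t t * PV_t:
  t * PV_t at t = 0.5000: 1.656265
  t * PV_t at t = 1.0000: 3.180538
  t * PV_t at t = 1.5000: 4.580707
  t * PV_t at t = 2.0000: 5.864243
  t * PV_t at t = 2.5000: 7.038218
  t * PV_t at t = 3.0000: 243.162222
Macaulay duration D = (sum_t t * PV_t) / P = 265.482194 / 96.348356 = 2.755441

Answer: Macaulay duration = 2.7554 years


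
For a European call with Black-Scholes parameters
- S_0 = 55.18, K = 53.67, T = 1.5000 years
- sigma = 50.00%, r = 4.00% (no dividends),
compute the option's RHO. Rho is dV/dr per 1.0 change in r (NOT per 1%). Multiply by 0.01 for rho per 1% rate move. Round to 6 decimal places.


Answer: Rho = 33.003016

Derivation:
d1 = 0.4494754606; d2 = -0.1628969751
phi(d1) = 0.3606120227; exp(-qT) = 1.0000000000; exp(-rT) = 0.9417645336
N(d2) = 0.4352997763
Rho = K*T*exp(-rT)*N(d2) = 53.6700 * 1.5000 * 0.9417645336 * 0.4352997763 = 33.003016


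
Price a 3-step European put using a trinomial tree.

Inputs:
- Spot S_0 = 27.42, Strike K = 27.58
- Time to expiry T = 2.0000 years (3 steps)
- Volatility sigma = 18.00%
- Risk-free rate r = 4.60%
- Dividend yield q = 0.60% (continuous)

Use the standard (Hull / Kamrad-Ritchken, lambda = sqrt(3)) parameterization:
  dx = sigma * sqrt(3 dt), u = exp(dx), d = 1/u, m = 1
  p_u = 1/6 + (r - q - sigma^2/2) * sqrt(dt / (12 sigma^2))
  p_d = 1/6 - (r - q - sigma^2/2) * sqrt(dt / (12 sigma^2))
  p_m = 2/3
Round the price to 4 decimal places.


dt = T/N = 0.666667; dx = sigma*sqrt(3*dt) = 0.254558
u = exp(dx) = 1.289892; d = 1/u = 0.775259
p_u = 0.197832, p_m = 0.666667, p_d = 0.135502
Discount per step: exp(-r*dt) = 0.969799
Stock lattice S(k, j) with j the centered position index:
  k=0: S(0,+0) = 27.4200
  k=1: S(1,-1) = 21.2576; S(1,+0) = 27.4200; S(1,+1) = 35.3688
  k=2: S(2,-2) = 16.4801; S(2,-1) = 21.2576; S(2,+0) = 27.4200; S(2,+1) = 35.3688; S(2,+2) = 45.6220
  k=3: S(3,-3) = 12.7764; S(3,-2) = 16.4801; S(3,-1) = 21.2576; S(3,+0) = 27.4200; S(3,+1) = 35.3688; S(3,+2) = 45.6220; S(3,+3) = 58.8474
Terminal payoffs V(N, j) = max(K - S_T, 0):
  V(3,-3) = 14.803630; V(3,-2) = 11.099864; V(3,-1) = 6.322405; V(3,+0) = 0.160000; V(3,+1) = 0.000000; V(3,+2) = 0.000000; V(3,+3) = 0.000000
Backward induction: V(k, j) = exp(-r*dt) * [p_u * V(k+1, j+1) + p_m * V(k+1, j) + p_d * V(k+1, j-1)]
  V(2,-2) = exp(-r*dt) * [p_u*6.322405 + p_m*11.099864 + p_d*14.803630] = 10.334755
  V(2,-1) = exp(-r*dt) * [p_u*0.160000 + p_m*6.322405 + p_d*11.099864] = 5.576963
  V(2,+0) = exp(-r*dt) * [p_u*0.000000 + p_m*0.160000 + p_d*6.322405] = 0.934268
  V(2,+1) = exp(-r*dt) * [p_u*0.000000 + p_m*0.000000 + p_d*0.160000] = 0.021025
  V(2,+2) = exp(-r*dt) * [p_u*0.000000 + p_m*0.000000 + p_d*0.000000] = 0.000000
  V(1,-1) = exp(-r*dt) * [p_u*0.934268 + p_m*5.576963 + p_d*10.334755] = 5.143016
  V(1,+0) = exp(-r*dt) * [p_u*0.021025 + p_m*0.934268 + p_d*5.576963] = 1.340933
  V(1,+1) = exp(-r*dt) * [p_u*0.000000 + p_m*0.021025 + p_d*0.934268] = 0.136365
  V(0,+0) = exp(-r*dt) * [p_u*0.136365 + p_m*1.340933 + p_d*5.143016] = 1.568960

Answer: Price = V(0,0) = 1.5690


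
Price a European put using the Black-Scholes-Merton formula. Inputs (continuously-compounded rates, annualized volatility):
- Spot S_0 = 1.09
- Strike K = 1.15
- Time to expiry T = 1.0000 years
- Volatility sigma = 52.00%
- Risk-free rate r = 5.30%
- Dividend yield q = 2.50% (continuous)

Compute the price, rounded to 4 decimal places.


Answer: Price = 0.2349

Derivation:
d1 = (ln(S/K) + (r - q + 0.5*sigma^2) * T) / (sigma * sqrt(T)) = 0.21079953
d2 = d1 - sigma * sqrt(T) = -0.30920047
exp(-rT) = 0.94838001; exp(-qT) = 0.97530991
P = K * exp(-rT) * N(-d2) - S_0 * exp(-qT) * N(-d1)
N(-d1) = 0.41652185; N(-d2) = 0.62141548
P = 1.1500 * 0.94838001 * 0.62141548 - 1.0900 * 0.97530991 * 0.41652185 = 0.2349


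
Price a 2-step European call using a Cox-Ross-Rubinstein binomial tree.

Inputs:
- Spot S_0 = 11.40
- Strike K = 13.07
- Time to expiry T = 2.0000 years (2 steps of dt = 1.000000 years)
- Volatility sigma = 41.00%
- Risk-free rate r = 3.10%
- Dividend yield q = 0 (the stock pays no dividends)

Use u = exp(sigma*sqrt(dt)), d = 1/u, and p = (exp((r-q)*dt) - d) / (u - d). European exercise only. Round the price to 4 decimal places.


Answer: Price = V(0,0) = 2.2921

Derivation:
dt = T/N = 1.000000
u = exp(sigma*sqrt(dt)) = 1.506818; d = 1/u = 0.663650
p = (exp((r-q)*dt) - d) / (u - d) = 0.436254
Discount per step: exp(-r*dt) = 0.969476
Stock lattice S(k, i) with i counting down-moves:
  k=0: S(0,0) = 11.4000
  k=1: S(1,0) = 17.1777; S(1,1) = 7.5656
  k=2: S(2,0) = 25.8837; S(2,1) = 11.4000; S(2,2) = 5.0209
Terminal payoffs V(N, i) = max(S_T - K, 0):
  V(2,0) = 12.813698; V(2,1) = 0.000000; V(2,2) = 0.000000
Backward induction: V(k, i) = exp(-r*dt) * [p * V(k+1, i) + (1-p) * V(k+1, i+1)].
  V(1,0) = exp(-r*dt) * [p*12.813698 + (1-p)*0.000000] = 5.419395
  V(1,1) = exp(-r*dt) * [p*0.000000 + (1-p)*0.000000] = 0.000000
  V(0,0) = exp(-r*dt) * [p*5.419395 + (1-p)*0.000000] = 2.292066
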